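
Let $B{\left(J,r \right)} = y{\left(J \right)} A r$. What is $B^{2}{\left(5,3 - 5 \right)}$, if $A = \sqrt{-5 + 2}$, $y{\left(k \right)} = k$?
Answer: $-300$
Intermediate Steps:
$A = i \sqrt{3}$ ($A = \sqrt{-3} = i \sqrt{3} \approx 1.732 i$)
$B{\left(J,r \right)} = i J r \sqrt{3}$ ($B{\left(J,r \right)} = J i \sqrt{3} r = i J \sqrt{3} r = i J r \sqrt{3}$)
$B^{2}{\left(5,3 - 5 \right)} = \left(i 5 \left(3 - 5\right) \sqrt{3}\right)^{2} = \left(i 5 \left(-2\right) \sqrt{3}\right)^{2} = \left(- 10 i \sqrt{3}\right)^{2} = -300$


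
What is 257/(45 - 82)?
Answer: -257/37 ≈ -6.9459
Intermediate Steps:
257/(45 - 82) = 257/(-37) = 257*(-1/37) = -257/37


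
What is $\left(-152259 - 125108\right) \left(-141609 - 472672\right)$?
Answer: $170381278127$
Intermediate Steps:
$\left(-152259 - 125108\right) \left(-141609 - 472672\right) = \left(-152259 - 125108\right) \left(-614281\right) = \left(-277367\right) \left(-614281\right) = 170381278127$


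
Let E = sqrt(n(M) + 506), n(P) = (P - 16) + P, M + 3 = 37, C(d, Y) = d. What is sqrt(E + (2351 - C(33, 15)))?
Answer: sqrt(2318 + 3*sqrt(62)) ≈ 48.390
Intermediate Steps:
M = 34 (M = -3 + 37 = 34)
n(P) = -16 + 2*P (n(P) = (-16 + P) + P = -16 + 2*P)
E = 3*sqrt(62) (E = sqrt((-16 + 2*34) + 506) = sqrt((-16 + 68) + 506) = sqrt(52 + 506) = sqrt(558) = 3*sqrt(62) ≈ 23.622)
sqrt(E + (2351 - C(33, 15))) = sqrt(3*sqrt(62) + (2351 - 1*33)) = sqrt(3*sqrt(62) + (2351 - 33)) = sqrt(3*sqrt(62) + 2318) = sqrt(2318 + 3*sqrt(62))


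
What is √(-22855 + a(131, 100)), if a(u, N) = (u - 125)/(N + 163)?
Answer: I*√1580855917/263 ≈ 151.18*I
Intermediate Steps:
a(u, N) = (-125 + u)/(163 + N)
√(-22855 + a(131, 100)) = √(-22855 + (-125 + 131)/(163 + 100)) = √(-22855 + 6/263) = √(-6010859/263) = I*√1580855917/263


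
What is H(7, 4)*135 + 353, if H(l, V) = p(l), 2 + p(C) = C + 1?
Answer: 1163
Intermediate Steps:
p(C) = -1 + C (p(C) = -2 + (C + 1) = -2 + (1 + C) = -1 + C)
H(l, V) = -1 + l
H(7, 4)*135 + 353 = (-1 + 7)*135 + 353 = 6*135 + 353 = 810 + 353 = 1163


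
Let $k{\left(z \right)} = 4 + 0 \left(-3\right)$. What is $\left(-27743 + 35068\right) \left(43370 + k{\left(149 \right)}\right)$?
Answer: $317714550$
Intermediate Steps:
$k{\left(z \right)} = 4$ ($k{\left(z \right)} = 4 + 0 = 4$)
$\left(-27743 + 35068\right) \left(43370 + k{\left(149 \right)}\right) = \left(-27743 + 35068\right) \left(43370 + 4\right) = 7325 \cdot 43374 = 317714550$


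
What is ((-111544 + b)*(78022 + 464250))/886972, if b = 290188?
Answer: 24218409792/221743 ≈ 1.0922e+5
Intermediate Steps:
((-111544 + b)*(78022 + 464250))/886972 = ((-111544 + 290188)*(78022 + 464250))/886972 = (178644*542272)*(1/886972) = 96873639168*(1/886972) = 24218409792/221743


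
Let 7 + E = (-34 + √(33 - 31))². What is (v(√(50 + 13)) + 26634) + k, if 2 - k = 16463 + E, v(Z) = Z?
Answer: 9022 + 3*√7 + 68*√2 ≈ 9126.1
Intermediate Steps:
E = -7 + (-34 + √2)² (E = -7 + (-34 + √(33 - 31))² = -7 + (-34 + √2)² ≈ 1054.8)
k = -17612 + 68*√2 (k = 2 - (16463 + (1151 - 68*√2)) = 2 - (17614 - 68*√2) = 2 + (-17614 + 68*√2) = -17612 + 68*√2 ≈ -17516.)
(v(√(50 + 13)) + 26634) + k = (√(50 + 13) + 26634) + (-17612 + 68*√2) = (√63 + 26634) + (-17612 + 68*√2) = (3*√7 + 26634) + (-17612 + 68*√2) = (26634 + 3*√7) + (-17612 + 68*√2) = 9022 + 3*√7 + 68*√2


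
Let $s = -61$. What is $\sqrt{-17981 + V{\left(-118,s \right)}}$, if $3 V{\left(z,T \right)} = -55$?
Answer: $\frac{7 i \sqrt{3306}}{3} \approx 134.16 i$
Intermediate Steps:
$V{\left(z,T \right)} = - \frac{55}{3}$ ($V{\left(z,T \right)} = \frac{1}{3} \left(-55\right) = - \frac{55}{3}$)
$\sqrt{-17981 + V{\left(-118,s \right)}} = \sqrt{-17981 - \frac{55}{3}} = \sqrt{- \frac{53998}{3}} = \frac{7 i \sqrt{3306}}{3}$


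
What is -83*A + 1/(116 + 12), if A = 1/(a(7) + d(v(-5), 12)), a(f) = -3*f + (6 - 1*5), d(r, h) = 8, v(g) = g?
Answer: 2659/384 ≈ 6.9245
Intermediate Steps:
a(f) = 1 - 3*f (a(f) = -3*f + (6 - 5) = -3*f + 1 = 1 - 3*f)
A = -1/12 (A = 1/((1 - 3*7) + 8) = 1/((1 - 21) + 8) = 1/(-20 + 8) = 1/(-12) = -1/12 ≈ -0.083333)
-83*A + 1/(116 + 12) = -83*(-1/12) + 1/(116 + 12) = 83/12 + 1/128 = 2659/384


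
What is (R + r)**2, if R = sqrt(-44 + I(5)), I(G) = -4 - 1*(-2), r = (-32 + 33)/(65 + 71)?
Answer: -850815/18496 + I*sqrt(46)/68 ≈ -46.0 + 0.09974*I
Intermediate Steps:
r = 1/136 ≈ 0.0073529
I(G) = -2 (I(G) = -4 + 2 = -2)
R = I*sqrt(46) (R = sqrt(-44 - 2) = sqrt(-46) = I*sqrt(46) ≈ 6.7823*I)
(R + r)**2 = (I*sqrt(46) + 1/136)**2 = (1/136 + I*sqrt(46))**2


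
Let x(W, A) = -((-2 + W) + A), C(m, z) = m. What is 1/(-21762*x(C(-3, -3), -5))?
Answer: -1/217620 ≈ -4.5952e-6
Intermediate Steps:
x(W, A) = 2 - A - W (x(W, A) = -(-2 + A + W) = 2 - A - W)
1/(-21762*x(C(-3, -3), -5)) = 1/(-21762*(2 - 1*(-5) - 1*(-3))) = 1/(-21762*(2 + 5 + 3)) = 1/(-21762*10) = 1/(-217620) = -1/217620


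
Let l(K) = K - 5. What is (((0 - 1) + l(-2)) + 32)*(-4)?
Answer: -96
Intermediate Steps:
l(K) = -5 + K
(((0 - 1) + l(-2)) + 32)*(-4) = (((0 - 1) + (-5 - 2)) + 32)*(-4) = ((-1 - 7) + 32)*(-4) = (-8 + 32)*(-4) = 24*(-4) = -96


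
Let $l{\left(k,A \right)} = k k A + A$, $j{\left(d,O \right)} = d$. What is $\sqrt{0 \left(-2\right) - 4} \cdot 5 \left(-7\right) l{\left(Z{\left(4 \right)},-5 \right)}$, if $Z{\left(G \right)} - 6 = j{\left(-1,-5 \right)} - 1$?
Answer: $5950 i \approx 5950.0 i$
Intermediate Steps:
$Z{\left(G \right)} = 4$ ($Z{\left(G \right)} = 6 - 2 = 4$)
$l{\left(k,A \right)} = A + A k^{2}$ ($l{\left(k,A \right)} = k^{2} A + A = A k^{2} + A = A + A k^{2}$)
$\sqrt{0 \left(-2\right) - 4} \cdot 5 \left(-7\right) l{\left(Z{\left(4 \right)},-5 \right)} = \sqrt{0 \left(-2\right) - 4} \cdot 5 \left(-7\right) \left(- 5 \left(1 + 4^{2}\right)\right) = \sqrt{0 - 4} \cdot 5 \left(-7\right) \left(- 5 \left(1 + 16\right)\right) = \sqrt{-4} \cdot 5 \left(-7\right) \left(\left(-5\right) 17\right) = 2 i 5 \left(-7\right) \left(-85\right) = 10 i \left(-7\right) \left(-85\right) = - 70 i \left(-85\right) = 5950 i$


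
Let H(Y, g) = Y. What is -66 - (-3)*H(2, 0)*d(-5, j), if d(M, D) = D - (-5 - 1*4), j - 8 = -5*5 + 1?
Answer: -108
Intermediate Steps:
j = -16 (j = 8 + (-5*5 + 1) = 8 + (-25 + 1) = 8 - 24 = -16)
d(M, D) = 9 + D (d(M, D) = D - (-5 - 4) = D - 1*(-9) = D + 9 = 9 + D)
-66 - (-3)*H(2, 0)*d(-5, j) = -66 - (-3)*2*(9 - 16) = -66 - (-3)*2*(-7) = -66 - (-3)*(-14) = -66 - 1*42 = -66 - 42 = -108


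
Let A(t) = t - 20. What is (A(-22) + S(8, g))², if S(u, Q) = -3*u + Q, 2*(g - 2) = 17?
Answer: 12321/4 ≈ 3080.3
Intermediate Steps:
g = 21/2 (g = 2 + (½)*17 = 2 + 17/2 = 21/2 ≈ 10.500)
S(u, Q) = Q - 3*u
A(t) = -20 + t
(A(-22) + S(8, g))² = ((-20 - 22) + (21/2 - 3*8))² = (-42 + (21/2 - 24))² = (-42 - 27/2)² = (-111/2)² = 12321/4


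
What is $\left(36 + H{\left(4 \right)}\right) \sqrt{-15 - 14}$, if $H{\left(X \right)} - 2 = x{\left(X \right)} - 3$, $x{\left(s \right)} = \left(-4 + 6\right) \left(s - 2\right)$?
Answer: $39 i \sqrt{29} \approx 210.02 i$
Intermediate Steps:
$x{\left(s \right)} = -4 + 2 s$ ($x{\left(s \right)} = 2 \left(-2 + s\right) = -4 + 2 s$)
$H{\left(X \right)} = -5 + 2 X$ ($H{\left(X \right)} = 2 + \left(\left(-4 + 2 X\right) - 3\right) = 2 + \left(-7 + 2 X\right) = -5 + 2 X$)
$\left(36 + H{\left(4 \right)}\right) \sqrt{-15 - 14} = \left(36 + \left(-5 + 2 \cdot 4\right)\right) \sqrt{-15 - 14} = \left(36 + \left(-5 + 8\right)\right) \sqrt{-29} = \left(36 + 3\right) i \sqrt{29} = 39 i \sqrt{29}$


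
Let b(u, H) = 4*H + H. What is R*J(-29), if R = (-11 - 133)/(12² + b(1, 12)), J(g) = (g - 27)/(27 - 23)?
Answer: 168/17 ≈ 9.8824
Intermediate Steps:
b(u, H) = 5*H
J(g) = -27/4 + g/4 (J(g) = (-27 + g)/4 = (-27 + g)*(¼) = -27/4 + g/4)
R = -12/17 (R = (-11 - 133)/(12² + 5*12) = -144/(144 + 60) = -144/204 = -144*1/204 = -12/17 ≈ -0.70588)
R*J(-29) = -12*(-27/4 + (¼)*(-29))/17 = -12*(-27/4 - 29/4)/17 = -12/17*(-14) = 168/17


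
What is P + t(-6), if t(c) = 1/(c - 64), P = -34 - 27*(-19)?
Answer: 33529/70 ≈ 478.99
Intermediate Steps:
P = 479 (P = -34 + 513 = 479)
t(c) = 1/(-64 + c)
P + t(-6) = 479 + 1/(-64 - 6) = 479 + 1/(-70) = 479 - 1/70 = 33529/70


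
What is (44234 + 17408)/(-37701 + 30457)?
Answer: -30821/3622 ≈ -8.5094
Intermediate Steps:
(44234 + 17408)/(-37701 + 30457) = 61642/(-7244) = 61642*(-1/7244) = -30821/3622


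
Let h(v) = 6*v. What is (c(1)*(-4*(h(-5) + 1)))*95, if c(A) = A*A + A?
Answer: 22040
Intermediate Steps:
c(A) = A + A² (c(A) = A² + A = A + A²)
(c(1)*(-4*(h(-5) + 1)))*95 = ((1*(1 + 1))*(-4*(6*(-5) + 1)))*95 = ((1*2)*(-4*(-30 + 1)))*95 = (2*(-4*(-29)))*95 = (2*116)*95 = 232*95 = 22040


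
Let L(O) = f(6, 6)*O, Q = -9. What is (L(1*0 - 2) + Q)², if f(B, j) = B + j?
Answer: 1089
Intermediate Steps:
L(O) = 12*O (L(O) = (6 + 6)*O = 12*O)
(L(1*0 - 2) + Q)² = (12*(1*0 - 2) - 9)² = (12*(0 - 2) - 9)² = (12*(-2) - 9)² = (-24 - 9)² = (-33)² = 1089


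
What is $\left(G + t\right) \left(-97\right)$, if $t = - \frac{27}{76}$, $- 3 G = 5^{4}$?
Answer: $\frac{4615357}{228} \approx 20243.0$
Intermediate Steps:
$G = - \frac{625}{3}$ ($G = - \frac{5^{4}}{3} = \left(- \frac{1}{3}\right) 625 = - \frac{625}{3} \approx -208.33$)
$t = - \frac{27}{76}$ ($t = \left(-27\right) \frac{1}{76} = - \frac{27}{76} \approx -0.35526$)
$\left(G + t\right) \left(-97\right) = \left(- \frac{625}{3} - \frac{27}{76}\right) \left(-97\right) = \left(- \frac{47581}{228}\right) \left(-97\right) = \frac{4615357}{228}$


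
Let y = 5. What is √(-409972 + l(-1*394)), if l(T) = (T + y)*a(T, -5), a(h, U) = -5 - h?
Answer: I*√561293 ≈ 749.2*I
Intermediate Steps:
l(T) = (-5 - T)*(5 + T) (l(T) = (T + 5)*(-5 - T) = (5 + T)*(-5 - T) = (-5 - T)*(5 + T))
√(-409972 + l(-1*394)) = √(-409972 - (5 - 1*394)²) = √(-409972 - (5 - 394)²) = √(-409972 - 1*(-389)²) = √(-409972 - 1*151321) = √(-409972 - 151321) = √(-561293) = I*√561293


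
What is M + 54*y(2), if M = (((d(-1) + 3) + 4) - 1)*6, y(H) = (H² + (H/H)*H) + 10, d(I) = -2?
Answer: 888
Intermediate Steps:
y(H) = 10 + H + H² (y(H) = (H² + 1*H) + 10 = (H² + H) + 10 = (H + H²) + 10 = 10 + H + H²)
M = 24 (M = (((-2 + 3) + 4) - 1)*6 = ((1 + 4) - 1)*6 = (5 - 1)*6 = 4*6 = 24)
M + 54*y(2) = 24 + 54*(10 + 2 + 2²) = 24 + 54*(10 + 2 + 4) = 24 + 54*16 = 24 + 864 = 888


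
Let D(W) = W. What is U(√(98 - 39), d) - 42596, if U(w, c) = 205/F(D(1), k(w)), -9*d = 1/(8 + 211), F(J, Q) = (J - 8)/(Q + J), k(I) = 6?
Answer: -42801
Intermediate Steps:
F(J, Q) = (-8 + J)/(J + Q)
d = -1/1971 (d = -1/(9*(8 + 211)) = -⅑/219 = -⅑*1/219 = -1/1971 ≈ -0.00050736)
U(w, c) = -205 (U(w, c) = 205/(((-8 + 1)/(1 + 6))) = 205/((-7/7)) = 205/(((⅐)*(-7))) = 205/(-1) = 205*(-1) = -205)
U(√(98 - 39), d) - 42596 = -205 - 42596 = -42801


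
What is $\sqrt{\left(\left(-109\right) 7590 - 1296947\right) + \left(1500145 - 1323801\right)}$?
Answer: $i \sqrt{1947913} \approx 1395.7 i$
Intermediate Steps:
$\sqrt{\left(\left(-109\right) 7590 - 1296947\right) + \left(1500145 - 1323801\right)} = \sqrt{\left(-827310 - 1296947\right) + \left(1500145 - 1323801\right)} = \sqrt{-2124257 + 176344} = \sqrt{-1947913} = i \sqrt{1947913}$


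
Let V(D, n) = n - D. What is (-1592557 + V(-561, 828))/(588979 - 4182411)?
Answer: 198896/449179 ≈ 0.44280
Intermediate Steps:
(-1592557 + V(-561, 828))/(588979 - 4182411) = (-1592557 + (828 - 1*(-561)))/(588979 - 4182411) = (-1592557 + (828 + 561))/(-3593432) = (-1592557 + 1389)*(-1/3593432) = -1591168*(-1/3593432) = 198896/449179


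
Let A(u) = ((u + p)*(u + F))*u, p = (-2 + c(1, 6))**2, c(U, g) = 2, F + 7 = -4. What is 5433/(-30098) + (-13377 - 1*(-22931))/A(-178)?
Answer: -4102732475/22529391381 ≈ -0.18211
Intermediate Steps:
F = -11 (F = -7 - 4 = -11)
p = 0 (p = (-2 + 2)**2 = 0**2 = 0)
A(u) = u**2*(-11 + u) (A(u) = ((u + 0)*(u - 11))*u = (u*(-11 + u))*u = u**2*(-11 + u))
5433/(-30098) + (-13377 - 1*(-22931))/A(-178) = 5433/(-30098) + (-13377 - 1*(-22931))/(((-178)**2*(-11 - 178))) = 5433*(-1/30098) + (-13377 + 22931)/((31684*(-189))) = -5433/30098 + 9554/(-5988276) = -5433/30098 + 9554*(-1/5988276) = -5433/30098 - 4777/2994138 = -4102732475/22529391381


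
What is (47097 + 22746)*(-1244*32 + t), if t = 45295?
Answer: 383228541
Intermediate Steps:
(47097 + 22746)*(-1244*32 + t) = (47097 + 22746)*(-1244*32 + 45295) = 69843*(-39808 + 45295) = 69843*5487 = 383228541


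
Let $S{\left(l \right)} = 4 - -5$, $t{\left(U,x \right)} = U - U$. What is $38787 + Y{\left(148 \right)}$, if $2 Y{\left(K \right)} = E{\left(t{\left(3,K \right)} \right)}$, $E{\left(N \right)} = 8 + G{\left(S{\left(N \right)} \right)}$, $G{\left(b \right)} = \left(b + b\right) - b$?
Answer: $\frac{77591}{2} \approx 38796.0$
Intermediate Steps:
$t{\left(U,x \right)} = 0$
$S{\left(l \right)} = 9$ ($S{\left(l \right)} = 4 + 5 = 9$)
$G{\left(b \right)} = b$ ($G{\left(b \right)} = 2 b - b = b$)
$E{\left(N \right)} = 17$ ($E{\left(N \right)} = 8 + 9 = 17$)
$Y{\left(K \right)} = \frac{17}{2}$ ($Y{\left(K \right)} = \frac{1}{2} \cdot 17 = \frac{17}{2}$)
$38787 + Y{\left(148 \right)} = 38787 + \frac{17}{2} = \frac{77591}{2}$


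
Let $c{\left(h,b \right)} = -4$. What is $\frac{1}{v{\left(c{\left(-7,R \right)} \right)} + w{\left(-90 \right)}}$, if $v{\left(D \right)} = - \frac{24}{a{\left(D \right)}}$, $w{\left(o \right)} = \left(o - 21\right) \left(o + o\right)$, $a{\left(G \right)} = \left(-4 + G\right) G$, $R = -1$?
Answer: $\frac{4}{79917} \approx 5.0052 \cdot 10^{-5}$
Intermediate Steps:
$a{\left(G \right)} = G \left(-4 + G\right)$
$w{\left(o \right)} = 2 o \left(-21 + o\right)$ ($w{\left(o \right)} = \left(-21 + o\right) 2 o = 2 o \left(-21 + o\right)$)
$v{\left(D \right)} = - \frac{24}{D \left(-4 + D\right)}$
$\frac{1}{v{\left(c{\left(-7,R \right)} \right)} + w{\left(-90 \right)}} = \frac{1}{- \frac{24}{\left(-4\right) \left(-4 - 4\right)} + 2 \left(-90\right) \left(-21 - 90\right)} = \frac{1}{\left(-24\right) \left(- \frac{1}{4}\right) \frac{1}{-8} + 2 \left(-90\right) \left(-111\right)} = \frac{1}{\left(-24\right) \left(- \frac{1}{4}\right) \left(- \frac{1}{8}\right) + 19980} = \frac{1}{- \frac{3}{4} + 19980} = \frac{1}{\frac{79917}{4}} = \frac{4}{79917}$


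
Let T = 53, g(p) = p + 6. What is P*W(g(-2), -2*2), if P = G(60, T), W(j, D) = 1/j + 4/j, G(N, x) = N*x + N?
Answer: 4050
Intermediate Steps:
g(p) = 6 + p
G(N, x) = N + N*x
W(j, D) = 5/j (W(j, D) = 1/j + 4/j = 5/j)
P = 3240 (P = 60*(1 + 53) = 60*54 = 3240)
P*W(g(-2), -2*2) = 3240*(5/(6 - 2)) = 3240*(5/4) = 4050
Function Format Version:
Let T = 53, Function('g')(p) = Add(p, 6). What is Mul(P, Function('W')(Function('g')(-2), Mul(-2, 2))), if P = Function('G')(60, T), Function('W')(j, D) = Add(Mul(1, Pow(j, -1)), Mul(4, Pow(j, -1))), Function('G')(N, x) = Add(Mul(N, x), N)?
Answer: 4050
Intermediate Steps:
Function('g')(p) = Add(6, p)
Function('G')(N, x) = Add(N, Mul(N, x))
Function('W')(j, D) = Mul(5, Pow(j, -1)) (Function('W')(j, D) = Add(Pow(j, -1), Mul(4, Pow(j, -1))) = Mul(5, Pow(j, -1)))
P = 3240 (P = Mul(60, Add(1, 53)) = Mul(60, 54) = 3240)
Mul(P, Function('W')(Function('g')(-2), Mul(-2, 2))) = Mul(3240, Mul(5, Pow(Add(6, -2), -1))) = Mul(3240, Mul(5, Pow(4, -1))) = Mul(3240, Mul(5, Rational(1, 4))) = Mul(3240, Rational(5, 4)) = 4050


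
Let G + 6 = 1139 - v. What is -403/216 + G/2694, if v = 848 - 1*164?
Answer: -367/216 ≈ -1.6991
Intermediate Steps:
v = 684 (v = 848 - 164 = 684)
G = 449 (G = -6 + (1139 - 1*684) = -6 + (1139 - 684) = -6 + 455 = 449)
-403/216 + G/2694 = -403/216 + 449/2694 = -403*1/216 + 449*(1/2694) = -403/216 + 1/6 = -367/216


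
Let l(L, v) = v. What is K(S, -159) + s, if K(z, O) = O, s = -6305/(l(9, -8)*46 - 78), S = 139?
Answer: -64609/446 ≈ -144.86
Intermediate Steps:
s = 6305/446 (s = -6305/(-8*46 - 78) = -6305/(-368 - 78) = -6305/(-446) = -6305*(-1/446) = 6305/446 ≈ 14.137)
K(S, -159) + s = -159 + 6305/446 = -64609/446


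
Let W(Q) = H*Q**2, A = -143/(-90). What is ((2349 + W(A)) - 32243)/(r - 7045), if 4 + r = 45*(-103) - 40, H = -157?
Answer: 245351893/94964400 ≈ 2.5836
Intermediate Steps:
A = 143/90 (A = -143*(-1/90) = 143/90 ≈ 1.5889)
W(Q) = -157*Q**2
r = -4679 (r = -4 + (45*(-103) - 40) = -4 + (-4635 - 40) = -4 - 4675 = -4679)
((2349 + W(A)) - 32243)/(r - 7045) = ((2349 - 157*(143/90)**2) - 32243)/(-4679 - 7045) = ((2349 - 157*20449/8100) - 32243)/(-11724) = ((2349 - 3210493/8100) - 32243)*(-1/11724) = (15816407/8100 - 32243)*(-1/11724) = -245351893/8100*(-1/11724) = 245351893/94964400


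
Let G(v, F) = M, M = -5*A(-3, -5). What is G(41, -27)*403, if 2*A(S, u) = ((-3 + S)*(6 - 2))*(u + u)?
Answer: -241800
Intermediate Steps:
A(S, u) = u*(-12 + 4*S) (A(S, u) = (((-3 + S)*(6 - 2))*(u + u))/2 = (((-3 + S)*4)*(2*u))/2 = ((-12 + 4*S)*(2*u))/2 = (2*u*(-12 + 4*S))/2 = u*(-12 + 4*S))
M = -600 (M = -20*(-5)*(-3 - 3) = -20*(-5)*(-6) = -5*120 = -600)
G(v, F) = -600
G(41, -27)*403 = -600*403 = -241800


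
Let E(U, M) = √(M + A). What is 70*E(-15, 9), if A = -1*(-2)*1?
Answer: 70*√11 ≈ 232.16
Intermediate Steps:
A = 2 (A = 2*1 = 2)
E(U, M) = √(2 + M) (E(U, M) = √(M + 2) = √(2 + M))
70*E(-15, 9) = 70*√(2 + 9) = 70*√11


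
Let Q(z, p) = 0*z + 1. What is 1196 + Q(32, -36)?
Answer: 1197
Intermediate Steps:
Q(z, p) = 1 (Q(z, p) = 0 + 1 = 1)
1196 + Q(32, -36) = 1196 + 1 = 1197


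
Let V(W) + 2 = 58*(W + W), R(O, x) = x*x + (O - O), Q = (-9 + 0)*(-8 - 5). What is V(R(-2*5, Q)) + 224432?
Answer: 1812354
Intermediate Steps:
Q = 117 (Q = -9*(-13) = 117)
R(O, x) = x**2 (R(O, x) = x**2 + 0 = x**2)
V(W) = -2 + 116*W (V(W) = -2 + 58*(W + W) = -2 + 58*(2*W) = -2 + 116*W)
V(R(-2*5, Q)) + 224432 = (-2 + 116*117**2) + 224432 = (-2 + 116*13689) + 224432 = (-2 + 1587924) + 224432 = 1587922 + 224432 = 1812354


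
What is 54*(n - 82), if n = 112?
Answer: 1620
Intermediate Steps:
54*(n - 82) = 54*(112 - 82) = 54*30 = 1620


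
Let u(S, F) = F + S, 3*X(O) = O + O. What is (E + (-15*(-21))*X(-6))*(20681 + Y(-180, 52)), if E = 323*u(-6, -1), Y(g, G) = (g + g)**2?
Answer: -529139401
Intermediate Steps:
X(O) = 2*O/3 (X(O) = (O + O)/3 = (2*O)/3 = 2*O/3)
Y(g, G) = 4*g**2 (Y(g, G) = (2*g)**2 = 4*g**2)
E = -2261 (E = 323*(-1 - 6) = 323*(-7) = -2261)
(E + (-15*(-21))*X(-6))*(20681 + Y(-180, 52)) = (-2261 + (-15*(-21))*((2/3)*(-6)))*(20681 + 4*(-180)**2) = (-2261 + 315*(-4))*(20681 + 4*32400) = (-2261 - 1260)*(20681 + 129600) = -3521*150281 = -529139401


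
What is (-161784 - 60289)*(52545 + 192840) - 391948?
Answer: -54493775053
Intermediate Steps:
(-161784 - 60289)*(52545 + 192840) - 391948 = -222073*245385 - 391948 = -54493383105 - 391948 = -54493775053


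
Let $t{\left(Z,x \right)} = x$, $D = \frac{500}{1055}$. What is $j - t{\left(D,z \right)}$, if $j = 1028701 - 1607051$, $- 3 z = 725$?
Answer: $- \frac{1734325}{3} \approx -5.7811 \cdot 10^{5}$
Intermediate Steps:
$z = - \frac{725}{3}$ ($z = \left(- \frac{1}{3}\right) 725 = - \frac{725}{3} \approx -241.67$)
$D = \frac{100}{211}$ ($D = 500 \cdot \frac{1}{1055} = \frac{100}{211} \approx 0.47393$)
$j = -578350$
$j - t{\left(D,z \right)} = -578350 - - \frac{725}{3} = -578350 + \frac{725}{3} = - \frac{1734325}{3}$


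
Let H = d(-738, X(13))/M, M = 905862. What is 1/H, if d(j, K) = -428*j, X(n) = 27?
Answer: 1411/492 ≈ 2.8679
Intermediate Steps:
H = 492/1411 (H = -428*(-738)/905862 = 315864*(1/905862) = 492/1411 ≈ 0.34869)
1/H = 1/(492/1411) = 1411/492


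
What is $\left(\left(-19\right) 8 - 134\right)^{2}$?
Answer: $81796$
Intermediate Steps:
$\left(\left(-19\right) 8 - 134\right)^{2} = \left(-152 - 134\right)^{2} = \left(-286\right)^{2} = 81796$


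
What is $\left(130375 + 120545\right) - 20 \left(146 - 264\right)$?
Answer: $253280$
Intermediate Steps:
$\left(130375 + 120545\right) - 20 \left(146 - 264\right) = 250920 - -2360 = 250920 + 2360 = 253280$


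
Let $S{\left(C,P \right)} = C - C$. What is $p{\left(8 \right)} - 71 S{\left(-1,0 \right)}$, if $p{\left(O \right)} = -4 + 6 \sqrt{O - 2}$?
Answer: $-4 + 6 \sqrt{6} \approx 10.697$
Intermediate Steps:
$S{\left(C,P \right)} = 0$
$p{\left(O \right)} = -4 + 6 \sqrt{-2 + O}$
$p{\left(8 \right)} - 71 S{\left(-1,0 \right)} = \left(-4 + 6 \sqrt{-2 + 8}\right) - 0 = \left(-4 + 6 \sqrt{6}\right) + 0 = -4 + 6 \sqrt{6}$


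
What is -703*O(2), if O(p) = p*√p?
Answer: -1406*√2 ≈ -1988.4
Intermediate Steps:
O(p) = p^(3/2)
-703*O(2) = -1406*√2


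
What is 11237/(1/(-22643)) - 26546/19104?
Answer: -2430405076105/9552 ≈ -2.5444e+8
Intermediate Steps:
11237/(1/(-22643)) - 26546/19104 = 11237/(-1/22643) - 26546*1/19104 = 11237*(-22643) - 13273/9552 = -254439391 - 13273/9552 = -2430405076105/9552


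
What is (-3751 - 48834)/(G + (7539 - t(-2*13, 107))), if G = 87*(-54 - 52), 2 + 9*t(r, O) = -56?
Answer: 473265/15089 ≈ 31.365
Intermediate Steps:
t(r, O) = -58/9 (t(r, O) = -2/9 + (⅑)*(-56) = -2/9 - 56/9 = -58/9)
G = -9222 (G = 87*(-106) = -9222)
(-3751 - 48834)/(G + (7539 - t(-2*13, 107))) = (-3751 - 48834)/(-9222 + (7539 - 1*(-58/9))) = -52585/(-9222 + (7539 + 58/9)) = -52585/(-9222 + 67909/9) = -52585/(-15089/9) = -52585*(-9/15089) = 473265/15089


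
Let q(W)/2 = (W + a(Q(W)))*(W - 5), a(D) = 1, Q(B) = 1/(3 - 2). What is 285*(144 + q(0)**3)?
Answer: -243960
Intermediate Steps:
Q(B) = 1 (Q(B) = 1/1 = 1)
q(W) = 2*(1 + W)*(-5 + W) (q(W) = 2*((W + 1)*(W - 5)) = 2*((1 + W)*(-5 + W)) = 2*(1 + W)*(-5 + W))
285*(144 + q(0)**3) = 285*(144 + (-10 - 8*0 + 2*0**2)**3) = 285*(144 + (-10 + 0 + 2*0)**3) = 285*(144 + (-10 + 0 + 0)**3) = 285*(144 + (-10)**3) = 285*(144 - 1000) = 285*(-856) = -243960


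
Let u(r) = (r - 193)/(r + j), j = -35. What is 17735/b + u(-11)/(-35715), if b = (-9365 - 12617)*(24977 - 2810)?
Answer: -21423458821/133423202482110 ≈ -0.00016057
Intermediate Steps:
b = -487274994 (b = -21982*22167 = -487274994)
u(r) = (-193 + r)/(-35 + r) (u(r) = (r - 193)/(r - 35) = (-193 + r)/(-35 + r))
17735/b + u(-11)/(-35715) = 17735/(-487274994) + ((-193 - 11)/(-35 - 11))/(-35715) = 17735*(-1/487274994) + (-204/(-46))*(-1/35715) = -17735/487274994 - 1/46*(-204)*(-1/35715) = -17735/487274994 + (102/23)*(-1/35715) = -17735/487274994 - 34/273815 = -21423458821/133423202482110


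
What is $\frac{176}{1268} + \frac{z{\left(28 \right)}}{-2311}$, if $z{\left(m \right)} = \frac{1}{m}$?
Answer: $\frac{2846835}{20512436} \approx 0.13879$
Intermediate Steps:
$\frac{176}{1268} + \frac{z{\left(28 \right)}}{-2311} = \frac{176}{1268} + \frac{1}{28 \left(-2311\right)} = 176 \cdot \frac{1}{1268} + \frac{1}{28} \left(- \frac{1}{2311}\right) = \frac{44}{317} - \frac{1}{64708} = \frac{2846835}{20512436}$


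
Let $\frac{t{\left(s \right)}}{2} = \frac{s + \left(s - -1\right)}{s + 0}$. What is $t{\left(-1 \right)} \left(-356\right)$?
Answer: $-712$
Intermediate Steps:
$t{\left(s \right)} = \frac{2 \left(1 + 2 s\right)}{s}$ ($t{\left(s \right)} = 2 \frac{s + \left(s - -1\right)}{s + 0} = 2 \frac{s + \left(s + 1\right)}{s} = 2 \frac{s + \left(1 + s\right)}{s} = 2 \frac{1 + 2 s}{s} = \frac{2 \left(1 + 2 s\right)}{s}$)
$t{\left(-1 \right)} \left(-356\right) = \left(4 + \frac{2}{-1}\right) \left(-356\right) = \left(4 + 2 \left(-1\right)\right) \left(-356\right) = \left(4 - 2\right) \left(-356\right) = 2 \left(-356\right) = -712$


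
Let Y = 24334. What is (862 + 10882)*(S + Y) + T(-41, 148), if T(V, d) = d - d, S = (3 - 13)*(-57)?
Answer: 292472576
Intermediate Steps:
S = 570 (S = -10*(-57) = 570)
T(V, d) = 0
(862 + 10882)*(S + Y) + T(-41, 148) = (862 + 10882)*(570 + 24334) + 0 = 11744*24904 + 0 = 292472576 + 0 = 292472576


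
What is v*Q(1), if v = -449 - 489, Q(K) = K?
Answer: -938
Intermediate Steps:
v = -938
v*Q(1) = -938*1 = -938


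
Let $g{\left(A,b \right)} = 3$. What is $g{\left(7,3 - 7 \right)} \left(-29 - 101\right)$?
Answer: $-390$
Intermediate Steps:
$g{\left(7,3 - 7 \right)} \left(-29 - 101\right) = 3 \left(-29 - 101\right) = 3 \left(-130\right) = -390$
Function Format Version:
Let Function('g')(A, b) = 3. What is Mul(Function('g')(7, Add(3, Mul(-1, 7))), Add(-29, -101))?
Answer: -390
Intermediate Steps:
Mul(Function('g')(7, Add(3, Mul(-1, 7))), Add(-29, -101)) = Mul(3, Add(-29, -101)) = Mul(3, -130) = -390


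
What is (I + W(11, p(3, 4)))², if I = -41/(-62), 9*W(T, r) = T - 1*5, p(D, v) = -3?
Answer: 61009/34596 ≈ 1.7635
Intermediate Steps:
W(T, r) = -5/9 + T/9 (W(T, r) = (T - 1*5)/9 = (T - 5)/9 = (-5 + T)/9 = -5/9 + T/9)
I = 41/62 (I = -41*(-1/62) = 41/62 ≈ 0.66129)
(I + W(11, p(3, 4)))² = (41/62 + (-5/9 + (⅑)*11))² = (41/62 + (-5/9 + 11/9))² = (41/62 + ⅔)² = (247/186)² = 61009/34596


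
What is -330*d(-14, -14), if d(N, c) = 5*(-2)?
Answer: 3300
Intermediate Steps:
d(N, c) = -10
-330*d(-14, -14) = -330*(-10) = 3300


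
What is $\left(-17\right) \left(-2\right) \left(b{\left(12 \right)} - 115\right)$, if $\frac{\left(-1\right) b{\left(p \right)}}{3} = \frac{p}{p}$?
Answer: $-4012$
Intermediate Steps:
$b{\left(p \right)} = -3$ ($b{\left(p \right)} = - 3 \frac{p}{p} = \left(-3\right) 1 = -3$)
$\left(-17\right) \left(-2\right) \left(b{\left(12 \right)} - 115\right) = \left(-17\right) \left(-2\right) \left(-3 - 115\right) = 34 \left(-118\right) = -4012$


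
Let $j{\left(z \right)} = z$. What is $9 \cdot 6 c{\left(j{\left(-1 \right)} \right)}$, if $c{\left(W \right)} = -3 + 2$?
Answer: $-54$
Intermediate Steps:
$c{\left(W \right)} = -1$
$9 \cdot 6 c{\left(j{\left(-1 \right)} \right)} = 9 \cdot 6 \left(-1\right) = 54 \left(-1\right) = -54$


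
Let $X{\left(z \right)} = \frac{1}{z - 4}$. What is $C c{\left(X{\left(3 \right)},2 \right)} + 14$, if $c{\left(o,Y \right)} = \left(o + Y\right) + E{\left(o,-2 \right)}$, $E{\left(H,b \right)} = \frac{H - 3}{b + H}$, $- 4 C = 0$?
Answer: $14$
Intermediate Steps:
$C = 0$ ($C = \left(- \frac{1}{4}\right) 0 = 0$)
$X{\left(z \right)} = \frac{1}{-4 + z}$
$E{\left(H,b \right)} = \frac{-3 + H}{H + b}$
$c{\left(o,Y \right)} = Y + o + \frac{-3 + o}{-2 + o}$ ($c{\left(o,Y \right)} = \left(o + Y\right) + \frac{-3 + o}{o - 2} = \left(Y + o\right) + \frac{-3 + o}{-2 + o} = Y + o + \frac{-3 + o}{-2 + o}$)
$C c{\left(X{\left(3 \right)},2 \right)} + 14 = 0 \frac{-3 + \frac{1}{-4 + 3} + \left(-2 + \frac{1}{-4 + 3}\right) \left(2 + \frac{1}{-4 + 3}\right)}{-2 + \frac{1}{-4 + 3}} + 14 = 0 \frac{-3 + \frac{1}{-1} + \left(-2 + \frac{1}{-1}\right) \left(2 + \frac{1}{-1}\right)}{-2 + \frac{1}{-1}} + 14 = 0 \frac{-3 - 1 + \left(-2 - 1\right) \left(2 - 1\right)}{-2 - 1} + 14 = 0 \frac{-3 - 1 - 3}{-3} + 14 = 0 \left(- \frac{-3 - 1 - 3}{3}\right) + 14 = 0 \left(\left(- \frac{1}{3}\right) \left(-7\right)\right) + 14 = 0 \cdot \frac{7}{3} + 14 = 0 + 14 = 14$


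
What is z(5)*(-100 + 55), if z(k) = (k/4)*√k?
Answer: -225*√5/4 ≈ -125.78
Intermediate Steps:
z(k) = k^(3/2)/4 (z(k) = (k*(¼))*√k = (k/4)*√k = k^(3/2)/4)
z(5)*(-100 + 55) = (5^(3/2)/4)*(-100 + 55) = ((5*√5)/4)*(-45) = (5*√5/4)*(-45) = -225*√5/4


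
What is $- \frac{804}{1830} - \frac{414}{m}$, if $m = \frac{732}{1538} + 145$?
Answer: $- \frac{112092344}{34120655} \approx -3.2852$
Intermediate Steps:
$m = \frac{111871}{769}$ ($m = 732 \cdot \frac{1}{1538} + 145 = \frac{366}{769} + 145 = \frac{111871}{769} \approx 145.48$)
$- \frac{804}{1830} - \frac{414}{m} = - \frac{804}{1830} - \frac{414}{\frac{111871}{769}} = \left(-804\right) \frac{1}{1830} - \frac{318366}{111871} = - \frac{134}{305} - \frac{318366}{111871} = - \frac{112092344}{34120655}$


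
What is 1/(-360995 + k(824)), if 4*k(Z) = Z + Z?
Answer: -1/360583 ≈ -2.7733e-6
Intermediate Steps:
k(Z) = Z/2 (k(Z) = (Z + Z)/4 = (2*Z)/4 = Z/2)
1/(-360995 + k(824)) = 1/(-360995 + (½)*824) = 1/(-360995 + 412) = 1/(-360583) = -1/360583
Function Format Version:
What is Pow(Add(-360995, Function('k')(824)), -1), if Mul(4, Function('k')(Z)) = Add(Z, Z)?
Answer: Rational(-1, 360583) ≈ -2.7733e-6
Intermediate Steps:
Function('k')(Z) = Mul(Rational(1, 2), Z) (Function('k')(Z) = Mul(Rational(1, 4), Add(Z, Z)) = Mul(Rational(1, 4), Mul(2, Z)) = Mul(Rational(1, 2), Z))
Pow(Add(-360995, Function('k')(824)), -1) = Pow(Add(-360995, Mul(Rational(1, 2), 824)), -1) = Pow(Add(-360995, 412), -1) = Pow(-360583, -1) = Rational(-1, 360583)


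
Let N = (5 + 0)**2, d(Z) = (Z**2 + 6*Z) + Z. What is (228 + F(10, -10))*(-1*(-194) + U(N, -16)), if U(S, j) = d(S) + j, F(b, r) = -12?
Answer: 211248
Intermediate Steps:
d(Z) = Z**2 + 7*Z
N = 25 (N = 5**2 = 25)
U(S, j) = j + S*(7 + S) (U(S, j) = S*(7 + S) + j = j + S*(7 + S))
(228 + F(10, -10))*(-1*(-194) + U(N, -16)) = (228 - 12)*(-1*(-194) + (-16 + 25*(7 + 25))) = 216*(194 + (-16 + 25*32)) = 216*(194 + (-16 + 800)) = 216*(194 + 784) = 216*978 = 211248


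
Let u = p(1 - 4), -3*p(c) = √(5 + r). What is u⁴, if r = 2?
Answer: 49/81 ≈ 0.60494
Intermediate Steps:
p(c) = -√7/3 (p(c) = -√(5 + 2)/3 = -√7/3)
u = -√7/3 ≈ -0.88192
u⁴ = (-√7/3)⁴ = 49/81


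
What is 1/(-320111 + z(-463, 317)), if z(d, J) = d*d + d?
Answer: -1/106205 ≈ -9.4158e-6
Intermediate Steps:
z(d, J) = d + d² (z(d, J) = d² + d = d + d²)
1/(-320111 + z(-463, 317)) = 1/(-320111 - 463*(1 - 463)) = 1/(-320111 - 463*(-462)) = 1/(-320111 + 213906) = 1/(-106205) = -1/106205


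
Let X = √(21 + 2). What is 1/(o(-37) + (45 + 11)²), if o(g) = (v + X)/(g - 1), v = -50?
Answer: 4530284/14212931501 + 38*√23/14212931501 ≈ 0.00031876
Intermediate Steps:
X = √23 ≈ 4.7958
o(g) = (-50 + √23)/(-1 + g) (o(g) = (-50 + √23)/(g - 1) = (-50 + √23)/(-1 + g))
1/(o(-37) + (45 + 11)²) = 1/((-50 + √23)/(-1 - 37) + (45 + 11)²) = 1/((-50 + √23)/(-38) + 56²) = 1/(-(-50 + √23)/38 + 3136) = 1/((25/19 - √23/38) + 3136) = 1/(59609/19 - √23/38)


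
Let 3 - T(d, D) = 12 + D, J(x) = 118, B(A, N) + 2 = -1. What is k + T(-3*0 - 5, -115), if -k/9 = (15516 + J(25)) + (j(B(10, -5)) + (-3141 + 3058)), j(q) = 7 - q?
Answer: -139943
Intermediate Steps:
B(A, N) = -3 (B(A, N) = -2 - 1 = -3)
T(d, D) = -9 - D (T(d, D) = 3 - (12 + D) = 3 + (-12 - D) = -9 - D)
k = -140049 (k = -9*((15516 + 118) + ((7 - 1*(-3)) + (-3141 + 3058))) = -9*(15634 + ((7 + 3) - 83)) = -9*(15634 + (10 - 83)) = -9*(15634 - 73) = -9*15561 = -140049)
k + T(-3*0 - 5, -115) = -140049 + (-9 - 1*(-115)) = -140049 + (-9 + 115) = -140049 + 106 = -139943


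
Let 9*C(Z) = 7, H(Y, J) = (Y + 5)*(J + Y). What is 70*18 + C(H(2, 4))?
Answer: 11347/9 ≈ 1260.8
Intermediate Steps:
H(Y, J) = (5 + Y)*(J + Y)
C(Z) = 7/9 (C(Z) = (⅑)*7 = 7/9)
70*18 + C(H(2, 4)) = 70*18 + 7/9 = 1260 + 7/9 = 11347/9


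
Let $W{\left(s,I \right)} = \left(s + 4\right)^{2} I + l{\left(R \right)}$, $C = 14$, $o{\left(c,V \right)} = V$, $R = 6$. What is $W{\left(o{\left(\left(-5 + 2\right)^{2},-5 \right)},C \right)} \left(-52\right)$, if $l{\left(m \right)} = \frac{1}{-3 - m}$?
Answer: $- \frac{6500}{9} \approx -722.22$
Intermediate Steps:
$W{\left(s,I \right)} = - \frac{1}{9} + I \left(4 + s\right)^{2}$ ($W{\left(s,I \right)} = \left(s + 4\right)^{2} I - \frac{1}{3 + 6} = \left(4 + s\right)^{2} I - \frac{1}{9} = I \left(4 + s\right)^{2} - \frac{1}{9} = - \frac{1}{9} + I \left(4 + s\right)^{2}$)
$W{\left(o{\left(\left(-5 + 2\right)^{2},-5 \right)},C \right)} \left(-52\right) = \left(- \frac{1}{9} + 14 \left(4 - 5\right)^{2}\right) \left(-52\right) = \left(- \frac{1}{9} + 14 \left(-1\right)^{2}\right) \left(-52\right) = \left(- \frac{1}{9} + 14 \cdot 1\right) \left(-52\right) = \left(- \frac{1}{9} + 14\right) \left(-52\right) = \frac{125}{9} \left(-52\right) = - \frac{6500}{9}$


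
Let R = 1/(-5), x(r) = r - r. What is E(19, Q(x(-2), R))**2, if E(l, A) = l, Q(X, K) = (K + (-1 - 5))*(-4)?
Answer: 361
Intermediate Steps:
x(r) = 0
R = -1/5 ≈ -0.20000
Q(X, K) = 24 - 4*K (Q(X, K) = (K - 6)*(-4) = (-6 + K)*(-4) = 24 - 4*K)
E(19, Q(x(-2), R))**2 = 19**2 = 361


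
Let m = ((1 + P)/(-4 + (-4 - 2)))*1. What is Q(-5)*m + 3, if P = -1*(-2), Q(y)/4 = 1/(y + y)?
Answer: 78/25 ≈ 3.1200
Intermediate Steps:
Q(y) = 2/y (Q(y) = 4/(y + y) = 4/((2*y)) = 4*(1/(2*y)) = 2/y)
P = 2
m = -3/10 (m = ((1 + 2)/(-4 + (-4 - 2)))*1 = (3/(-4 - 6))*1 = (3/(-10))*1 = (3*(-⅒))*1 = -3/10*1 = -3/10 ≈ -0.30000)
Q(-5)*m + 3 = (2/(-5))*(-3/10) + 3 = (2*(-⅕))*(-3/10) + 3 = -⅖*(-3/10) + 3 = 3/25 + 3 = 78/25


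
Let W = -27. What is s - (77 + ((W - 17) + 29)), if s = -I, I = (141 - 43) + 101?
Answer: -261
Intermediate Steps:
I = 199 (I = 98 + 101 = 199)
s = -199 (s = -1*199 = -199)
s - (77 + ((W - 17) + 29)) = -199 - (77 + ((-27 - 17) + 29)) = -199 - (77 + (-44 + 29)) = -199 - (77 - 15) = -199 - 1*62 = -199 - 62 = -261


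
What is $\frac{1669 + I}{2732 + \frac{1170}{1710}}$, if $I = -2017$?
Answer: $- \frac{2204}{17307} \approx -0.12735$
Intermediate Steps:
$\frac{1669 + I}{2732 + \frac{1170}{1710}} = \frac{1669 - 2017}{2732 + \frac{1170}{1710}} = - \frac{348}{2732 + 1170 \cdot \frac{1}{1710}} = - \frac{348}{2732 + \frac{13}{19}} = - \frac{348}{\frac{51921}{19}} = \left(-348\right) \frac{19}{51921} = - \frac{2204}{17307}$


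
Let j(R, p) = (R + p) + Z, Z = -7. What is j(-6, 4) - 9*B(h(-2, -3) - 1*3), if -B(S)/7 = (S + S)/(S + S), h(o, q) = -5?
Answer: 54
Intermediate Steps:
j(R, p) = -7 + R + p (j(R, p) = (R + p) - 7 = -7 + R + p)
B(S) = -7 (B(S) = -7*(S + S)/(S + S) = -7*2*S/(2*S) = -7*2*S*1/(2*S) = -7*1 = -7)
j(-6, 4) - 9*B(h(-2, -3) - 1*3) = (-7 - 6 + 4) - 9*(-7) = -9 + 63 = 54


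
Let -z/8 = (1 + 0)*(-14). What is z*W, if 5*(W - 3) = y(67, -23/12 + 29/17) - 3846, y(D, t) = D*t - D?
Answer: -22346044/255 ≈ -87632.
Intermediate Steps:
y(D, t) = -D + D*t
z = 112 (z = -8*(1 + 0)*(-14) = -8*(-14) = 112)
W = -798073/1020 (W = 3 + (67*(-1 + (-23/12 + 29/17)) - 3846)/5 = 3 + (67*(-1 - 43/204) - 3846)/5 = 3 + (67*(-247/204) - 3846)/5 = 3 + (-16549/204 - 3846)/5 = 3 + (⅕)*(-801133/204) = 3 - 801133/1020 = -798073/1020 ≈ -782.42)
z*W = 112*(-798073/1020) = -22346044/255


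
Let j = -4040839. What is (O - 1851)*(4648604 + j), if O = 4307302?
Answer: 2616702427015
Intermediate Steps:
(O - 1851)*(4648604 + j) = (4307302 - 1851)*(4648604 - 4040839) = 4305451*607765 = 2616702427015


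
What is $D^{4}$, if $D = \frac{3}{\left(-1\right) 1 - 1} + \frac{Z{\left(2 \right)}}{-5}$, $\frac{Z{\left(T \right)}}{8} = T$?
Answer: $\frac{4879681}{10000} \approx 487.97$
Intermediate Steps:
$Z{\left(T \right)} = 8 T$
$D = - \frac{47}{10}$ ($D = \frac{3}{\left(-1\right) 1 - 1} + \frac{8 \cdot 2}{-5} = \frac{3}{-1 - 1} + 16 \left(- \frac{1}{5}\right) = \frac{3}{-2} - \frac{16}{5} = 3 \left(- \frac{1}{2}\right) - \frac{16}{5} = - \frac{3}{2} - \frac{16}{5} = - \frac{47}{10} \approx -4.7$)
$D^{4} = \left(- \frac{47}{10}\right)^{4} = \frac{4879681}{10000}$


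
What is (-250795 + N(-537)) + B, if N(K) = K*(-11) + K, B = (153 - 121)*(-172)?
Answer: -250929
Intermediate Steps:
B = -5504 (B = 32*(-172) = -5504)
N(K) = -10*K (N(K) = -11*K + K = -10*K)
(-250795 + N(-537)) + B = (-250795 - 10*(-537)) - 5504 = (-250795 + 5370) - 5504 = -245425 - 5504 = -250929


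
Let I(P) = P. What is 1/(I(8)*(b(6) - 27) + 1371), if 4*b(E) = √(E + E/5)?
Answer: 1925/2223327 - 4*√5/2223327 ≈ 0.00086180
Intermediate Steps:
b(E) = √30*√E/20 (b(E) = √(E + E/5)/4 = √(6*E/5)/4 = (√30*√E/5)/4 = √30*√E/20)
1/(I(8)*(b(6) - 27) + 1371) = 1/(8*(√30*√6/20 - 27) + 1371) = 1/(8*(3*√5/10 - 27) + 1371) = 1/(8*(-27 + 3*√5/10) + 1371) = 1/((-216 + 12*√5/5) + 1371) = 1/(1155 + 12*√5/5)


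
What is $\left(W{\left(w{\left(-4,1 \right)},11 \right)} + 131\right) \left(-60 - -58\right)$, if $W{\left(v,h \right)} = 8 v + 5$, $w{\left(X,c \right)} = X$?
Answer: $-208$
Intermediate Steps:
$W{\left(v,h \right)} = 5 + 8 v$
$\left(W{\left(w{\left(-4,1 \right)},11 \right)} + 131\right) \left(-60 - -58\right) = \left(\left(5 + 8 \left(-4\right)\right) + 131\right) \left(-60 - -58\right) = \left(\left(5 - 32\right) + 131\right) \left(-60 + 58\right) = \left(-27 + 131\right) \left(-2\right) = 104 \left(-2\right) = -208$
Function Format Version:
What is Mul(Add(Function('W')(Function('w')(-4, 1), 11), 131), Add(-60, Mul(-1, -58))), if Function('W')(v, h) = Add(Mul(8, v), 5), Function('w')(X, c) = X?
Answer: -208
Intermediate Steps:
Function('W')(v, h) = Add(5, Mul(8, v))
Mul(Add(Function('W')(Function('w')(-4, 1), 11), 131), Add(-60, Mul(-1, -58))) = Mul(Add(Add(5, Mul(8, -4)), 131), Add(-60, Mul(-1, -58))) = Mul(Add(Add(5, -32), 131), Add(-60, 58)) = Mul(Add(-27, 131), -2) = Mul(104, -2) = -208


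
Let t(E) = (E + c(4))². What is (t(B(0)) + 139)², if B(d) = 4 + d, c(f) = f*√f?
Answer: 80089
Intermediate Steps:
c(f) = f^(3/2)
t(E) = (8 + E)² (t(E) = (E + 4^(3/2))² = (E + 8)² = (8 + E)²)
(t(B(0)) + 139)² = ((8 + (4 + 0))² + 139)² = ((8 + 4)² + 139)² = (12² + 139)² = (144 + 139)² = 283² = 80089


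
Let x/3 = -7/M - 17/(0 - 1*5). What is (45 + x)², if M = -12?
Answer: 1297321/400 ≈ 3243.3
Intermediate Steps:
x = 239/20 (x = 3*(-7/(-12) - 17/(0 - 1*5)) = 3*(-7*(-1/12) - 17/(0 - 5)) = 3*(7/12 - 17/(-5)) = 3*(7/12 - 17*(-⅕)) = 3*(7/12 + 17/5) = 3*(239/60) = 239/20 ≈ 11.950)
(45 + x)² = (45 + 239/20)² = (1139/20)² = 1297321/400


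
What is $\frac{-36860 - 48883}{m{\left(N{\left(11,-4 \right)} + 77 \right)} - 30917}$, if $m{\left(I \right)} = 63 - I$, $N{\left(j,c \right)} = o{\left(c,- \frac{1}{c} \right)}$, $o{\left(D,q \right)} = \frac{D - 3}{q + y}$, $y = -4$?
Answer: $\frac{1286145}{463993} \approx 2.7719$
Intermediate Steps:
$o{\left(D,q \right)} = \frac{-3 + D}{-4 + q}$ ($o{\left(D,q \right)} = \frac{D - 3}{q - 4} = \frac{-3 + D}{-4 + q}$)
$N{\left(j,c \right)} = \frac{-3 + c}{-4 - \frac{1}{c}}$
$\frac{-36860 - 48883}{m{\left(N{\left(11,-4 \right)} + 77 \right)} - 30917} = \frac{-36860 - 48883}{\left(63 - \left(- \frac{4 \left(3 - -4\right)}{1 + 4 \left(-4\right)} + 77\right)\right) - 30917} = - \frac{85743}{\left(63 - \left(- \frac{4 \left(3 + 4\right)}{1 - 16} + 77\right)\right) - 30917} = - \frac{85743}{\left(63 - \left(\left(-4\right) \frac{1}{-15} \cdot 7 + 77\right)\right) - 30917} = - \frac{85743}{\left(63 - \left(\left(-4\right) \left(- \frac{1}{15}\right) 7 + 77\right)\right) - 30917} = - \frac{85743}{\left(63 - \left(\frac{28}{15} + 77\right)\right) - 30917} = - \frac{85743}{\left(63 - \frac{1183}{15}\right) - 30917} = - \frac{85743}{- \frac{238}{15} - 30917} = - \frac{85743}{- \frac{463993}{15}} = \left(-85743\right) \left(- \frac{15}{463993}\right) = \frac{1286145}{463993}$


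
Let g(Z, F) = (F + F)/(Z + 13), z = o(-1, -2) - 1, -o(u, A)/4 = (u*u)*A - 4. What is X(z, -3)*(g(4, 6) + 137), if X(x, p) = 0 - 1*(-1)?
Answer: 2341/17 ≈ 137.71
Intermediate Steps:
o(u, A) = 16 - 4*A*u² (o(u, A) = -4*((u*u)*A - 4) = -4*(u²*A - 4) = -4*(A*u² - 4) = -4*(-4 + A*u²) = 16 - 4*A*u²)
z = 23 (z = (16 - 4*(-2)*(-1)²) - 1 = (16 - 4*(-2)*1) - 1 = (16 + 8) - 1 = 24 - 1 = 23)
X(x, p) = 1 (X(x, p) = 0 + 1 = 1)
g(Z, F) = 2*F/(13 + Z) (g(Z, F) = (2*F)/(13 + Z) = 2*F/(13 + Z))
X(z, -3)*(g(4, 6) + 137) = 1*(2*6/(13 + 4) + 137) = 1*(2*6/17 + 137) = 1*(2*6*(1/17) + 137) = 1*(12/17 + 137) = 1*(2341/17) = 2341/17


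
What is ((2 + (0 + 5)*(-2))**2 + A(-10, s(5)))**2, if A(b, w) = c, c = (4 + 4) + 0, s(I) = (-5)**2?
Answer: 5184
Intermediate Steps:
s(I) = 25
c = 8 (c = 8 + 0 = 8)
A(b, w) = 8
((2 + (0 + 5)*(-2))**2 + A(-10, s(5)))**2 = ((2 + (0 + 5)*(-2))**2 + 8)**2 = ((2 + 5*(-2))**2 + 8)**2 = ((2 - 10)**2 + 8)**2 = ((-8)**2 + 8)**2 = (64 + 8)**2 = 72**2 = 5184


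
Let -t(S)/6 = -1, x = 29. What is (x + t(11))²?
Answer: 1225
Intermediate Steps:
t(S) = 6 (t(S) = -6*(-1) = 6)
(x + t(11))² = (29 + 6)² = 35² = 1225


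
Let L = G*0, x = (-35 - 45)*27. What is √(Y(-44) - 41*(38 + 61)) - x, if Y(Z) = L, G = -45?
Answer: 2160 + 3*I*√451 ≈ 2160.0 + 63.71*I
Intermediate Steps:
x = -2160 (x = -80*27 = -2160)
L = 0 (L = -45*0 = 0)
Y(Z) = 0
√(Y(-44) - 41*(38 + 61)) - x = √(0 - 41*(38 + 61)) - 1*(-2160) = √(0 - 41*99) + 2160 = √(0 - 4059) + 2160 = √(-4059) + 2160 = 3*I*√451 + 2160 = 2160 + 3*I*√451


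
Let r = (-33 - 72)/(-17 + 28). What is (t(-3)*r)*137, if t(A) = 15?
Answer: -215775/11 ≈ -19616.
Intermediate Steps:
r = -105/11 ≈ -9.5455
(t(-3)*r)*137 = (15*(-105/11))*137 = -1575/11*137 = -215775/11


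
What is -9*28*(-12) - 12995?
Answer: -9971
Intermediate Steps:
-9*28*(-12) - 12995 = -252*(-12) - 12995 = 3024 - 12995 = -9971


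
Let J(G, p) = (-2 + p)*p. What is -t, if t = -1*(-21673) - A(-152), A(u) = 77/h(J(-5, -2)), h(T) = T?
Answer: -173307/8 ≈ -21663.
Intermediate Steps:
J(G, p) = p*(-2 + p)
A(u) = 77/8 (A(u) = 77/((-2*(-2 - 2))) = 77/((-2*(-4))) = 77/8)
t = 173307/8 (t = -1*(-21673) - 1*77/8 = 21673 - 77/8 = 173307/8 ≈ 21663.)
-t = -1*173307/8 = -173307/8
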